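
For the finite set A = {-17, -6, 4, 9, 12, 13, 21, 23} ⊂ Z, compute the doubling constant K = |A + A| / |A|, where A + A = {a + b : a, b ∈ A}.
K = |A + A| / |A| = 33/8

Enumerate A + A = {a + b : a, b ∈ A}. With |A| = 8, there are |A|^2 = 64 ordered sum pairs; collecting distinct values, A + A = {-34, -23, -13, -12, -8, -5, -4, -2, 3, 4, 6, 7, 8, 13, 15, 16, 17, 18, 21, 22, 24, 25, 26, 27, 30, 32, 33, 34, 35, 36, 42, 44, 46}, so |A + A| = 33. Thus K = 33/8. For comparison, the minimum possible |A + A| over all 8-element sets is 2·8 − 1 = 15 (so min K = 15/8), attained only by arithmetic progressions.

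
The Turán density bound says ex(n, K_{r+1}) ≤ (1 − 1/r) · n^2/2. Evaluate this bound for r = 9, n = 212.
Turán density bound = (8/9) · 212^2/2 = 179776/9 ≈ 19975.1111

Turán's theorem: ex(n, K_{r+1}) is achieved by the complete r-partite Turán graph T(n, r) with parts as balanced as possible, and is at most (1 − 1/r) · n^2/2. For r = 9, n = 212: the density bound is (8/9) · 44944/2 = 179776/9 ≈ 19975.1111. The integer-valued extremum is e(T(212, 9)) = 19974, which is strictly less than the density bound 179776/9 since 9 ∤ 212 (the parts of T(212, 9) cannot all be equal).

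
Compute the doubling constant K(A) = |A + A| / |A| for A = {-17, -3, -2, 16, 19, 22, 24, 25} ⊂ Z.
K = |A + A| / |A| = 32/8 = 4

Enumerate A + A = {a + b : a, b ∈ A}. With |A| = 8, there are |A|^2 = 64 ordered sum pairs; collecting distinct values, A + A = {-34, -20, -19, -6, -5, -4, -1, 2, 5, 7, 8, 13, 14, 16, 17, 19, 20, 21, 22, 23, 32, 35, 38, 40, 41, 43, 44, 46, 47, 48, 49, 50}, so |A + A| = 32. Thus K = 32/8 = 4. For comparison, the minimum possible |A + A| over all 8-element sets is 2·8 − 1 = 15 (so min K = 15/8), attained only by arithmetic progressions.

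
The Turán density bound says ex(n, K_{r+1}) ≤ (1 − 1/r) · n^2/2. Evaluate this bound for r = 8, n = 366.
Turán density bound = (7/8) · 366^2/2 = 234423/4 ≈ 58605.75

Turán's theorem: ex(n, K_{r+1}) is achieved by the complete r-partite Turán graph T(n, r) with parts as balanced as possible, and is at most (1 − 1/r) · n^2/2. For r = 8, n = 366: the density bound is (7/8) · 133956/2 = 234423/4 ≈ 58605.75. The integer-valued extremum is e(T(366, 8)) = 58605, which is strictly less than the density bound 234423/4 since 8 ∤ 366 (the parts of T(366, 8) cannot all be equal).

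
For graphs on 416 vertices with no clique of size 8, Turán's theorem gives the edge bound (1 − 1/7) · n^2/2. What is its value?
Turán density bound = (6/7) · 416^2/2 = 519168/7 ≈ 74166.8571

Turán's theorem: ex(n, K_{r+1}) is achieved by the complete r-partite Turán graph T(n, r) with parts as balanced as possible, and is at most (1 − 1/r) · n^2/2. For r = 7, n = 416: the density bound is (6/7) · 173056/2 = 519168/7 ≈ 74166.8571. The integer-valued extremum is e(T(416, 7)) = 74166, which is strictly less than the density bound 519168/7 since 7 ∤ 416 (the parts of T(416, 7) cannot all be equal).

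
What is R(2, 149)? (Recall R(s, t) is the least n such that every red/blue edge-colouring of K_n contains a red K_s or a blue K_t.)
R(2, 149) = 149

R(2, k) = k for all k ≥ 2: in a 2-colouring of K_k, either some edge is red (a red K_2) or all edges are blue (a blue K_k). And K_{148} coloured all-blue has no blue K_149, so R(2, 149) > 148. Hence R(2, 149) = 149.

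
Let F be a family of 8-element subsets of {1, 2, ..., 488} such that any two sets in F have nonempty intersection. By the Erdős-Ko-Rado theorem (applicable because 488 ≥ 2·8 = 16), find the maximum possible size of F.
max |F| = C(487, 7) = 1234414571441337

Erdős-Ko-Rado (1961): when n ≥ 2k, max |F| = C(n−1, k−1). The bound is attained by the star {A : i ∈ A} for any fixed i ∈ [n]. Here C(488−1, 8−1) = C(487, 7) = 1234414571441337.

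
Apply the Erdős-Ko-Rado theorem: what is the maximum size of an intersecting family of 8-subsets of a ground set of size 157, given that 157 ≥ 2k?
max |F| = C(156, 7) = 389179276200

Erdős-Ko-Rado (1961): when n ≥ 2k, max |F| = C(n−1, k−1). The bound is attained by the star {A : i ∈ A} for any fixed i ∈ [n]. Here C(157−1, 8−1) = C(156, 7) = 389179276200.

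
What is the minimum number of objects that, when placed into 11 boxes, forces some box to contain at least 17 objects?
n = (17 − 1)·11 + 1 = 177

By the generalised pigeonhole principle, to guarantee some box contains ≥ r objects we need more than (r − 1) · k objects total. Threshold: n = (r − 1) · k + 1. With r = 17 and k = 11: n = 16 · 11 + 1 = 176 + 1 = 177. For n = 176 = 16 · 11, we can put exactly 16 objects in every box, avoiding 17 in any single one — so 177 is tight.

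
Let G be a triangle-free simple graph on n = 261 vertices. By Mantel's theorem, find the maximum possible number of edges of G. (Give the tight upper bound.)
ex(261, K_3) = ⌊261^2/4⌋ = 17030

Mantel (1907): a triangle-free graph on n vertices has at most ⌊n^2/4⌋ edges, with equality for the complete bipartite graph K_{⌊n/2⌋, ⌈n/2⌉}. For n = 261: ⌊261^2/4⌋ = ⌊68121/4⌋ = 17030. The extremal graph is K_{130, 131}, which has 130·131 = 17030 edges.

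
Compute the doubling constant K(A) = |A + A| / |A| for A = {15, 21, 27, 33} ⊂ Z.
K = |A + A| / |A| = 7/4

Enumerate A + A = {a + b : a, b ∈ A}. With |A| = 4, there are |A|^2 = 16 ordered sum pairs; collecting distinct values, A + A = {30, 36, 42, 48, 54, 60, 66}, so |A + A| = 7. Thus K = 7/4. Here |A + A| = 2|A| − 1 = 7, the minimum possible — so K = 7/4 is minimal, which holds iff A is an arithmetic progression.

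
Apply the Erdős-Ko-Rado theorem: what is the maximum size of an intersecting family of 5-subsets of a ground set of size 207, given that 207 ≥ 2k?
max |F| = C(206, 4) = 72867865

The Erdős-Ko-Rado theorem states: for n ≥ 2k, an intersecting family of k-subsets of an n-element set has size at most C(n − 1, k − 1), with equality for 'star' families {A ⊆ [n] : |A| = k, i ∈ A} (fix an element i). For n = 207, k = 5: C(206, 4) = 72867865.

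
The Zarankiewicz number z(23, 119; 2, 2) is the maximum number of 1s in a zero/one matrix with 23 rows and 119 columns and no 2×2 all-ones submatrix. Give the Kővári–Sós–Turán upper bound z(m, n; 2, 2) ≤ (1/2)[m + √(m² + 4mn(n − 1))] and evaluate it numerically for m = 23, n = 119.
z(23, 119; 2, 2) ≤ (1/2)[23 + √(23² + 4·23·119·118)] = (1/2)[23 + √1292393] = 579.9173

Kővári–Sós–Turán: let r_1, ..., r_23 be the row sums and z = Σ r_i the total number of 1s. Each pair of columns can share at most one row with both entries 1 (else a 2×2 all-ones block appears), so Σ_i C(r_i, 2) ≤ C(119, 2) = 7021. By convexity Σ_i C(r_i, 2) ≥ 23·C(z/23, 2) = z(z − 23)/(2·23), giving z² − 23z − 23·119·118 ≤ 0 and hence z ≤ (1/2)[23 + √(529 + 4·322966)] = (1/2)[23 + √1292393] ≈ (1/2)(23 + 1136.8346) = 579.9173.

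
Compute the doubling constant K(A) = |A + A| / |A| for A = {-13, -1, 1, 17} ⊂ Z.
K = |A + A| / |A| = 10/4 = 5/2

Enumerate A + A = {a + b : a, b ∈ A}. With |A| = 4, there are |A|^2 = 16 ordered sum pairs; collecting distinct values, A + A = {-26, -14, -12, -2, 0, 2, 4, 16, 18, 34}, so |A + A| = 10. Thus K = 10/4 = 5/2. For comparison, the minimum possible |A + A| over all 4-element sets is 2·4 − 1 = 7 (so min K = 7/4), attained only by arithmetic progressions.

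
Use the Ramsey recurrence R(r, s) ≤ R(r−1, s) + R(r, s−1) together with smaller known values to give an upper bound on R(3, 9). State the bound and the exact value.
R(3, 9) ≤ R(2, 9) + R(3, 8) = 9 + 28 = 37; exact value R(3, 9) = 36.

The Erdős–Szekeres recurrence R(r, s) ≤ R(r−1, s) + R(r, s−1) applied to (r, s) = (3, 9) gives
  R(3, 9) ≤ R(2, 9) + R(3, 8) = 9 + 28 = 37.
(Recall R(2, k) = k and R is symmetric.) The recurrence is not tight here (it gives 37, but the exact value is R(3, 9) = 36); the tight upper bound requires a sharper argument than the simple recurrence, combined with a lower-bound construction on K_{35}.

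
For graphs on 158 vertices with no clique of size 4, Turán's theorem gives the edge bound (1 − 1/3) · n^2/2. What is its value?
Turán density bound = (2/3) · 158^2/2 = 24964/3 ≈ 8321.3333

Turán's theorem: ex(n, K_{r+1}) is achieved by the complete r-partite Turán graph T(n, r) with parts as balanced as possible, and is at most (1 − 1/r) · n^2/2. For r = 3, n = 158: the density bound is (2/3) · 24964/2 = 24964/3 ≈ 8321.3333. The integer-valued extremum is e(T(158, 3)) = 8321, which is strictly less than the density bound 24964/3 since 3 ∤ 158 (the parts of T(158, 3) cannot all be equal).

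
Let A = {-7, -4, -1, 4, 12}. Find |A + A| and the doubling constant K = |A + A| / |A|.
K = |A + A| / |A| = 13/5

Enumerate A + A = {a + b : a, b ∈ A}. With |A| = 5, there are |A|^2 = 25 ordered sum pairs; collecting distinct values, A + A = {-14, -11, -8, -5, -3, -2, 0, 3, 5, 8, 11, 16, 24}, so |A + A| = 13. Thus K = 13/5. For comparison, the minimum possible |A + A| over all 5-element sets is 2·5 − 1 = 9 (so min K = 9/5), attained only by arithmetic progressions.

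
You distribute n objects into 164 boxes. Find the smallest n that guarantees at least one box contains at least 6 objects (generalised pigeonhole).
n = (6 − 1)·164 + 1 = 821

By the generalised pigeonhole principle, to guarantee some box contains ≥ r objects we need more than (r − 1) · k objects total. Threshold: n = (r − 1) · k + 1. With r = 6 and k = 164: n = 5 · 164 + 1 = 820 + 1 = 821. For n = 820 = 5 · 164, we can put exactly 5 objects in every box, avoiding 6 in any single one — so 821 is tight.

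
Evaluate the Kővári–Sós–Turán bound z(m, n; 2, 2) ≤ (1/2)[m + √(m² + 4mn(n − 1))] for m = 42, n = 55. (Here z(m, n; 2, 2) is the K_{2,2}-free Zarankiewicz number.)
z(42, 55; 2, 2) ≤ (1/2)[42 + √(42² + 4·42·55·54)] = (1/2)[42 + √500724] = 374.8093

Kővári–Sós–Turán: let r_1, ..., r_42 be the row sums and z = Σ r_i the total number of 1s. Each pair of columns can share at most one row with both entries 1 (else a 2×2 all-ones block appears), so Σ_i C(r_i, 2) ≤ C(55, 2) = 1485. By convexity Σ_i C(r_i, 2) ≥ 42·C(z/42, 2) = z(z − 42)/(2·42), giving z² − 42z − 42·55·54 ≤ 0 and hence z ≤ (1/2)[42 + √(1764 + 4·124740)] = (1/2)[42 + √500724] ≈ (1/2)(42 + 707.6185) = 374.8093.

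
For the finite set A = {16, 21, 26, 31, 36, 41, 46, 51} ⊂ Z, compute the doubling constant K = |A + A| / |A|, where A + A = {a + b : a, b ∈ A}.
K = |A + A| / |A| = 15/8

Enumerate A + A = {a + b : a, b ∈ A}. With |A| = 8, there are |A|^2 = 64 ordered sum pairs; collecting distinct values, A + A = {32, 37, 42, 47, 52, 57, 62, 67, 72, 77, 82, 87, 92, 97, 102}, so |A + A| = 15. Thus K = 15/8. Here |A + A| = 2|A| − 1 = 15, the minimum possible — so K = 15/8 is minimal, which holds iff A is an arithmetic progression.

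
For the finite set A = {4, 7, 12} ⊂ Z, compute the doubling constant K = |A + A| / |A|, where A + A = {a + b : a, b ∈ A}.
K = |A + A| / |A| = 6/3 = 2

Enumerate A + A = {a + b : a, b ∈ A}. With |A| = 3, there are |A|^2 = 9 ordered sum pairs; collecting distinct values, A + A = {8, 11, 14, 16, 19, 24}, so |A + A| = 6. Thus K = 6/3 = 2. For comparison, the minimum possible |A + A| over all 3-element sets is 2·3 − 1 = 5 (so min K = 5/3), attained only by arithmetic progressions.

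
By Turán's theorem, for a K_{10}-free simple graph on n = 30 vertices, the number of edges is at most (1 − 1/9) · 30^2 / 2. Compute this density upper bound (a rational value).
Turán density bound = (8/9) · 30^2/2 = 400

Turán's theorem: ex(n, K_{r+1}) is achieved by the complete r-partite Turán graph T(n, r) with parts as balanced as possible, and is at most (1 − 1/r) · n^2/2. For r = 9, n = 30: the density bound is (8/9) · 900/2 = 400. The integer-valued extremum is e(T(30, 9)) = 399, which is strictly less than the density bound 400 since 9 ∤ 30 (the parts of T(30, 9) cannot all be equal).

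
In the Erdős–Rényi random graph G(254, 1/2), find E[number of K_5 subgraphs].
E[# K_5] = C(254, 5) · (1/2)^C(5, 2) = 8468125050 / 2^10 = 4234062525/512 ≈ 8269653.369141

For each 5-subset S of vertices (there are C(254, 5) = 8468125050 such S), let X_S = 1 if S induces a K_5 (all C(5, 2) = 10 edges present). Then P(X_S = 1) = (1/2)^10 = 1/1024. By linearity of expectation, E[# K_5] = C(254, 5) · (1/2)^10 = 8468125050 / 1024 = 4234062525/512 ≈ 8269653.369141.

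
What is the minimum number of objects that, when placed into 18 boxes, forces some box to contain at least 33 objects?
n = (33 − 1)·18 + 1 = 577

By the generalised pigeonhole principle, to guarantee some box contains ≥ r objects we need more than (r − 1) · k objects total. Threshold: n = (r − 1) · k + 1. With r = 33 and k = 18: n = 32 · 18 + 1 = 576 + 1 = 577. For n = 576 = 32 · 18, we can put exactly 32 objects in every box, avoiding 33 in any single one — so 577 is tight.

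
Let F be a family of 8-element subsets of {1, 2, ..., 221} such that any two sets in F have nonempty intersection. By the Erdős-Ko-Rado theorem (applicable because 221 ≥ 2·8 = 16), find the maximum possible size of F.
max |F| = C(220, 7) = 4494262873320

Erdős-Ko-Rado (1961): when n ≥ 2k, max |F| = C(n−1, k−1). The bound is attained by the star {A : i ∈ A} for any fixed i ∈ [n]. Here C(221−1, 8−1) = C(220, 7) = 4494262873320.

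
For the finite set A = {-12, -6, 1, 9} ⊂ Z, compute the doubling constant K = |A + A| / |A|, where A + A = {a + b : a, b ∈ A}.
K = |A + A| / |A| = 10/4 = 5/2

Enumerate A + A = {a + b : a, b ∈ A}. With |A| = 4, there are |A|^2 = 16 ordered sum pairs; collecting distinct values, A + A = {-24, -18, -12, -11, -5, -3, 2, 3, 10, 18}, so |A + A| = 10. Thus K = 10/4 = 5/2. For comparison, the minimum possible |A + A| over all 4-element sets is 2·4 − 1 = 7 (so min K = 7/4), attained only by arithmetic progressions.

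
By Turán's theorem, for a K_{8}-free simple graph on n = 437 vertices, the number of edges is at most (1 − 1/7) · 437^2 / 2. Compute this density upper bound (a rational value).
Turán density bound = (6/7) · 437^2/2 = 572907/7 ≈ 81843.8571

Turán's theorem: ex(n, K_{r+1}) is achieved by the complete r-partite Turán graph T(n, r) with parts as balanced as possible, and is at most (1 − 1/r) · n^2/2. For r = 7, n = 437: the density bound is (6/7) · 190969/2 = 572907/7 ≈ 81843.8571. The integer-valued extremum is e(T(437, 7)) = 81843, which is strictly less than the density bound 572907/7 since 7 ∤ 437 (the parts of T(437, 7) cannot all be equal).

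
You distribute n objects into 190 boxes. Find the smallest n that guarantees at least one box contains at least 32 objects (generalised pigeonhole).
n = (32 − 1)·190 + 1 = 5891

By the generalised pigeonhole principle, to guarantee some box contains ≥ r objects we need more than (r − 1) · k objects total. Threshold: n = (r − 1) · k + 1. With r = 32 and k = 190: n = 31 · 190 + 1 = 5890 + 1 = 5891. For n = 5890 = 31 · 190, we can put exactly 31 objects in every box, avoiding 32 in any single one — so 5891 is tight.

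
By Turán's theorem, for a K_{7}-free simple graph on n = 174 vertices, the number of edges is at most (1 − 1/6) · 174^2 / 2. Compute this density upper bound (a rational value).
Turán density bound = (5/6) · 174^2/2 = 12615

Turán's theorem: ex(n, K_{r+1}) is achieved by the complete r-partite Turán graph T(n, r) with parts as balanced as possible, and is at most (1 − 1/r) · n^2/2. For r = 6, n = 174: the density bound is (5/6) · 30276/2 = 12615. Since 6 ∣ 174, the Turán graph T(174, 6) has parts of equal size 29, and its edge count e(T(174, 6)) = 12615 attains the density bound exactly.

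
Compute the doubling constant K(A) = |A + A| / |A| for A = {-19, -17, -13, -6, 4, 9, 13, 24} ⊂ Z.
K = |A + A| / |A| = 33/8

Enumerate A + A = {a + b : a, b ∈ A}. With |A| = 8, there are |A|^2 = 64 ordered sum pairs; collecting distinct values, A + A = {-38, -36, -34, -32, -30, -26, -25, -23, -19, -15, -13, -12, -10, -9, -8, -6, -4, -2, 0, 3, 5, 7, 8, 11, 13, 17, 18, 22, 26, 28, 33, 37, 48}, so |A + A| = 33. Thus K = 33/8. For comparison, the minimum possible |A + A| over all 8-element sets is 2·8 − 1 = 15 (so min K = 15/8), attained only by arithmetic progressions.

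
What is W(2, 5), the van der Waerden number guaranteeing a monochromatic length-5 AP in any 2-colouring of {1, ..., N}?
W(2, 5) = 178

W(2, 5) = 178. The lower bound W(2, 5) > 177 comes from an explicit good 2-colouring of [1, 177]; the upper bound W(2, 5) ≤ 178 was verified by exhaustive search over 2-colourings of [1, 178].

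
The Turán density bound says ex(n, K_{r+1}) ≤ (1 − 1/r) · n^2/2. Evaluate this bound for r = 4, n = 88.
Turán density bound = (3/4) · 88^2/2 = 2904

Turán's theorem: ex(n, K_{r+1}) is achieved by the complete r-partite Turán graph T(n, r) with parts as balanced as possible, and is at most (1 − 1/r) · n^2/2. For r = 4, n = 88: the density bound is (3/4) · 7744/2 = 2904. Since 4 ∣ 88, the Turán graph T(88, 4) has parts of equal size 22, and its edge count e(T(88, 4)) = 2904 attains the density bound exactly.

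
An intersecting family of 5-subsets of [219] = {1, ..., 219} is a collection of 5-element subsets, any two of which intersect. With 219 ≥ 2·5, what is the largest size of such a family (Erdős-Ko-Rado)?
max |F| = C(218, 4) = 91537110

The Erdős-Ko-Rado theorem states: for n ≥ 2k, an intersecting family of k-subsets of an n-element set has size at most C(n − 1, k − 1), with equality for 'star' families {A ⊆ [n] : |A| = k, i ∈ A} (fix an element i). For n = 219, k = 5: C(218, 4) = 91537110.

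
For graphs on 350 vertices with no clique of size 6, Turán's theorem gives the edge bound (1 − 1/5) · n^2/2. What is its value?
Turán density bound = (4/5) · 350^2/2 = 49000

Turán's theorem: ex(n, K_{r+1}) is achieved by the complete r-partite Turán graph T(n, r) with parts as balanced as possible, and is at most (1 − 1/r) · n^2/2. For r = 5, n = 350: the density bound is (4/5) · 122500/2 = 49000. Since 5 ∣ 350, the Turán graph T(350, 5) has parts of equal size 70, and its edge count e(T(350, 5)) = 49000 attains the density bound exactly.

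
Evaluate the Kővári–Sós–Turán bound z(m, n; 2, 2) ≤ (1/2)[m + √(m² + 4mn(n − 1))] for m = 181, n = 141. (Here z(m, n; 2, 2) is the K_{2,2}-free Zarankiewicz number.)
z(181, 141; 2, 2) ≤ (1/2)[181 + √(181² + 4·181·141·140)] = (1/2)[181 + √14324521] = 1982.8874

Kővári–Sós–Turán: let r_1, ..., r_181 be the row sums and z = Σ r_i the total number of 1s. Each pair of columns can share at most one row with both entries 1 (else a 2×2 all-ones block appears), so Σ_i C(r_i, 2) ≤ C(141, 2) = 9870. By convexity Σ_i C(r_i, 2) ≥ 181·C(z/181, 2) = z(z − 181)/(2·181), giving z² − 181z − 181·141·140 ≤ 0 and hence z ≤ (1/2)[181 + √(32761 + 4·3572940)] = (1/2)[181 + √14324521] ≈ (1/2)(181 + 3784.7749) = 1982.8874.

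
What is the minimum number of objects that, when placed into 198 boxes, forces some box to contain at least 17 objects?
n = (17 − 1)·198 + 1 = 3169

By the generalised pigeonhole principle, to guarantee some box contains ≥ r objects we need more than (r − 1) · k objects total. Threshold: n = (r − 1) · k + 1. With r = 17 and k = 198: n = 16 · 198 + 1 = 3168 + 1 = 3169. For n = 3168 = 16 · 198, we can put exactly 16 objects in every box, avoiding 17 in any single one — so 3169 is tight.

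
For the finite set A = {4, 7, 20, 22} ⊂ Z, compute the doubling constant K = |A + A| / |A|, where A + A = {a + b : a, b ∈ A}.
K = |A + A| / |A| = 10/4 = 5/2

Enumerate A + A = {a + b : a, b ∈ A}. With |A| = 4, there are |A|^2 = 16 ordered sum pairs; collecting distinct values, A + A = {8, 11, 14, 24, 26, 27, 29, 40, 42, 44}, so |A + A| = 10. Thus K = 10/4 = 5/2. For comparison, the minimum possible |A + A| over all 4-element sets is 2·4 − 1 = 7 (so min K = 7/4), attained only by arithmetic progressions.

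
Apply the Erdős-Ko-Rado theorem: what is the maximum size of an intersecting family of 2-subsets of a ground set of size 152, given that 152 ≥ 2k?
max |F| = C(151, 1) = 151

The Erdős-Ko-Rado theorem states: for n ≥ 2k, an intersecting family of k-subsets of an n-element set has size at most C(n − 1, k − 1), with equality for 'star' families {A ⊆ [n] : |A| = k, i ∈ A} (fix an element i). For n = 152, k = 2: C(151, 1) = 151.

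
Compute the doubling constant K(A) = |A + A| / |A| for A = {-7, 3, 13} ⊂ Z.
K = |A + A| / |A| = 5/3

Enumerate A + A = {a + b : a, b ∈ A}. With |A| = 3, there are |A|^2 = 9 ordered sum pairs; collecting distinct values, A + A = {-14, -4, 6, 16, 26}, so |A + A| = 5. Thus K = 5/3. Here |A + A| = 2|A| − 1 = 5, the minimum possible — so K = 5/3 is minimal, which holds iff A is an arithmetic progression.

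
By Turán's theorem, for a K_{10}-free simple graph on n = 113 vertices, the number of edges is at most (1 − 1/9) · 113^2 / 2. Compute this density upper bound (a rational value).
Turán density bound = (8/9) · 113^2/2 = 51076/9 ≈ 5675.1111

Turán's theorem: ex(n, K_{r+1}) is achieved by the complete r-partite Turán graph T(n, r) with parts as balanced as possible, and is at most (1 − 1/r) · n^2/2. For r = 9, n = 113: the density bound is (8/9) · 12769/2 = 51076/9 ≈ 5675.1111. The integer-valued extremum is e(T(113, 9)) = 5674, which is strictly less than the density bound 51076/9 since 9 ∤ 113 (the parts of T(113, 9) cannot all be equal).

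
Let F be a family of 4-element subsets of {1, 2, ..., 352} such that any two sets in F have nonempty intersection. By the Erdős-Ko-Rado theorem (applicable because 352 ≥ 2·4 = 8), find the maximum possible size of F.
max |F| = C(351, 3) = 7145775

The Erdős-Ko-Rado theorem states: for n ≥ 2k, an intersecting family of k-subsets of an n-element set has size at most C(n − 1, k − 1), with equality for 'star' families {A ⊆ [n] : |A| = k, i ∈ A} (fix an element i). For n = 352, k = 4: C(351, 3) = 7145775.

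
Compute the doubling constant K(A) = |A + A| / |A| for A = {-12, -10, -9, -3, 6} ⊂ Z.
K = |A + A| / |A| = 14/5

Enumerate A + A = {a + b : a, b ∈ A}. With |A| = 5, there are |A|^2 = 25 ordered sum pairs; collecting distinct values, A + A = {-24, -22, -21, -20, -19, -18, -15, -13, -12, -6, -4, -3, 3, 12}, so |A + A| = 14. Thus K = 14/5. For comparison, the minimum possible |A + A| over all 5-element sets is 2·5 − 1 = 9 (so min K = 9/5), attained only by arithmetic progressions.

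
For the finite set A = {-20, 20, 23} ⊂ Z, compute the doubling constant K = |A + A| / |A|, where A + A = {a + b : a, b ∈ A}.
K = |A + A| / |A| = 6/3 = 2

Enumerate A + A = {a + b : a, b ∈ A}. With |A| = 3, there are |A|^2 = 9 ordered sum pairs; collecting distinct values, A + A = {-40, 0, 3, 40, 43, 46}, so |A + A| = 6. Thus K = 6/3 = 2. For comparison, the minimum possible |A + A| over all 3-element sets is 2·3 − 1 = 5 (so min K = 5/3), attained only by arithmetic progressions.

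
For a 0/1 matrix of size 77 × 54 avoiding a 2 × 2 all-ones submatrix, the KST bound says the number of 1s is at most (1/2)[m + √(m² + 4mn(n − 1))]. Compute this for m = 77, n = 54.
z(77, 54; 2, 2) ≤ (1/2)[77 + √(77² + 4·77·54·53)] = (1/2)[77 + √887425] = 509.5162

Kővári–Sós–Turán: let r_1, ..., r_77 be the row sums and z = Σ r_i the total number of 1s. Each pair of columns can share at most one row with both entries 1 (else a 2×2 all-ones block appears), so Σ_i C(r_i, 2) ≤ C(54, 2) = 1431. By convexity Σ_i C(r_i, 2) ≥ 77·C(z/77, 2) = z(z − 77)/(2·77), giving z² − 77z − 77·54·53 ≤ 0 and hence z ≤ (1/2)[77 + √(5929 + 4·220374)] = (1/2)[77 + √887425] ≈ (1/2)(77 + 942.0324) = 509.5162.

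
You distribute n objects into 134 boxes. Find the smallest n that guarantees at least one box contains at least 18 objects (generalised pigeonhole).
n = (18 − 1)·134 + 1 = 2279

By the generalised pigeonhole principle, to guarantee some box contains ≥ r objects we need more than (r − 1) · k objects total. Threshold: n = (r − 1) · k + 1. With r = 18 and k = 134: n = 17 · 134 + 1 = 2278 + 1 = 2279. For n = 2278 = 17 · 134, we can put exactly 17 objects in every box, avoiding 18 in any single one — so 2279 is tight.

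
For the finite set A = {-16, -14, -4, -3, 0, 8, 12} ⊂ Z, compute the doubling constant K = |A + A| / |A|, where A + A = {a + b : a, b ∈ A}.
K = |A + A| / |A| = 24/7

Enumerate A + A = {a + b : a, b ∈ A}. With |A| = 7, there are |A|^2 = 49 ordered sum pairs; collecting distinct values, A + A = {-32, -30, -28, -20, -19, -18, -17, -16, -14, -8, -7, -6, -4, -3, -2, 0, 4, 5, 8, 9, 12, 16, 20, 24}, so |A + A| = 24. Thus K = 24/7. For comparison, the minimum possible |A + A| over all 7-element sets is 2·7 − 1 = 13 (so min K = 13/7), attained only by arithmetic progressions.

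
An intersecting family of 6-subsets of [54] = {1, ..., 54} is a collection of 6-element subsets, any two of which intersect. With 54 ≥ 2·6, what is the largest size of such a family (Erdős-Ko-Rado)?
max |F| = C(53, 5) = 2869685

Erdős-Ko-Rado (1961): when n ≥ 2k, max |F| = C(n−1, k−1). The bound is attained by the star {A : i ∈ A} for any fixed i ∈ [n]. Here C(54−1, 6−1) = C(53, 5) = 2869685.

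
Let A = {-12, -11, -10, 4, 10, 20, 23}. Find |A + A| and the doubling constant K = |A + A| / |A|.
K = |A + A| / |A| = 26/7

Enumerate A + A = {a + b : a, b ∈ A}. With |A| = 7, there are |A|^2 = 49 ordered sum pairs; collecting distinct values, A + A = {-24, -23, -22, -21, -20, -8, -7, -6, -2, -1, 0, 8, 9, 10, 11, 12, 13, 14, 20, 24, 27, 30, 33, 40, 43, 46}, so |A + A| = 26. Thus K = 26/7. For comparison, the minimum possible |A + A| over all 7-element sets is 2·7 − 1 = 13 (so min K = 13/7), attained only by arithmetic progressions.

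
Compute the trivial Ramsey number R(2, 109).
R(2, 109) = 109

R(2, k) = k for all k ≥ 2: in a 2-colouring of K_k, either some edge is red (a red K_2) or all edges are blue (a blue K_k). And K_{108} coloured all-blue has no blue K_109, so R(2, 109) > 108. Hence R(2, 109) = 109.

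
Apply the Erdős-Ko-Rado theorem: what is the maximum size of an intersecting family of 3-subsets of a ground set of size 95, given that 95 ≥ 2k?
max |F| = C(94, 2) = 4371

Erdős-Ko-Rado (1961): when n ≥ 2k, max |F| = C(n−1, k−1). The bound is attained by the star {A : i ∈ A} for any fixed i ∈ [n]. Here C(95−1, 3−1) = C(94, 2) = 4371.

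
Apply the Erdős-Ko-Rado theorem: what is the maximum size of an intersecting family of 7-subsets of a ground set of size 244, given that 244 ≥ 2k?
max |F| = C(243, 6) = 268715232324

Erdős-Ko-Rado (1961): when n ≥ 2k, max |F| = C(n−1, k−1). The bound is attained by the star {A : i ∈ A} for any fixed i ∈ [n]. Here C(244−1, 7−1) = C(243, 6) = 268715232324.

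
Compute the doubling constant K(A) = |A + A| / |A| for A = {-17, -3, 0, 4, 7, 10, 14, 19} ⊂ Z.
K = |A + A| / |A| = 30/8 = 15/4

Enumerate A + A = {a + b : a, b ∈ A}. With |A| = 8, there are |A|^2 = 64 ordered sum pairs; collecting distinct values, A + A = {-34, -20, -17, -13, -10, -7, -6, -3, 0, 1, 2, 4, 7, 8, 10, 11, 14, 16, 17, 18, 19, 20, 21, 23, 24, 26, 28, 29, 33, 38}, so |A + A| = 30. Thus K = 30/8 = 15/4. For comparison, the minimum possible |A + A| over all 8-element sets is 2·8 − 1 = 15 (so min K = 15/8), attained only by arithmetic progressions.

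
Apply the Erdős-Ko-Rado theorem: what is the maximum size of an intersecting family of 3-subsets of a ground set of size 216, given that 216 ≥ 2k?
max |F| = C(215, 2) = 23005

Erdős-Ko-Rado (1961): when n ≥ 2k, max |F| = C(n−1, k−1). The bound is attained by the star {A : i ∈ A} for any fixed i ∈ [n]. Here C(216−1, 3−1) = C(215, 2) = 23005.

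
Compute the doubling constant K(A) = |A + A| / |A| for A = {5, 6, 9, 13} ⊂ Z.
K = |A + A| / |A| = 9/4

Enumerate A + A = {a + b : a, b ∈ A}. With |A| = 4, there are |A|^2 = 16 ordered sum pairs; collecting distinct values, A + A = {10, 11, 12, 14, 15, 18, 19, 22, 26}, so |A + A| = 9. Thus K = 9/4. For comparison, the minimum possible |A + A| over all 4-element sets is 2·4 − 1 = 7 (so min K = 7/4), attained only by arithmetic progressions.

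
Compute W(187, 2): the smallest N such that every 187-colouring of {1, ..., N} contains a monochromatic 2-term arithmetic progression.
W(187, 2) = 187 + 1 = 188

A 2-term AP is any pair of integers, so a monochromatic 2-AP exists iff some colour is used at least twice. With 187 colours, the colouring i ↦ i on {1, ..., 187} uses each colour once, avoiding any monochromatic pair, so W(187, 2) > 187. For {1, ..., 188}, pigeonhole forces two integers of the same colour, which form a monochromatic 2-AP. Hence W(187, 2) = 188.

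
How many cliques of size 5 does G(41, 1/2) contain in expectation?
E[# K_5] = C(41, 5) · (1/2)^C(5, 2) = 749398 / 2^10 = 374699/512 ≈ 731.833984

For each 5-subset S of vertices (there are C(41, 5) = 749398 such S), let X_S = 1 if S induces a K_5 (all C(5, 2) = 10 edges present). Then P(X_S = 1) = (1/2)^10 = 1/1024. By linearity of expectation, E[# K_5] = C(41, 5) · (1/2)^10 = 749398 / 1024 = 374699/512 ≈ 731.833984.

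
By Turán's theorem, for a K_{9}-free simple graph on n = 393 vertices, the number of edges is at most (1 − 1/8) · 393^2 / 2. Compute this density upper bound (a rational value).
Turán density bound = (7/8) · 393^2/2 = 1081143/16 ≈ 67571.4375

Turán's theorem: ex(n, K_{r+1}) is achieved by the complete r-partite Turán graph T(n, r) with parts as balanced as possible, and is at most (1 − 1/r) · n^2/2. For r = 8, n = 393: the density bound is (7/8) · 154449/2 = 1081143/16 ≈ 67571.4375. The integer-valued extremum is e(T(393, 8)) = 67571, which is strictly less than the density bound 1081143/16 since 8 ∤ 393 (the parts of T(393, 8) cannot all be equal).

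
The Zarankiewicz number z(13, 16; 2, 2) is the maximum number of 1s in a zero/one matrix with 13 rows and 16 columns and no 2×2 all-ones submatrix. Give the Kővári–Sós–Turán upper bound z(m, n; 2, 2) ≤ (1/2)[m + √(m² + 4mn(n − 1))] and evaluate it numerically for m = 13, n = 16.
z(13, 16; 2, 2) ≤ (1/2)[13 + √(13² + 4·13·16·15)] = (1/2)[13 + √12649] = 62.7339

Kővári–Sós–Turán: let r_1, ..., r_13 be the row sums and z = Σ r_i the total number of 1s. Each pair of columns can share at most one row with both entries 1 (else a 2×2 all-ones block appears), so Σ_i C(r_i, 2) ≤ C(16, 2) = 120. By convexity Σ_i C(r_i, 2) ≥ 13·C(z/13, 2) = z(z − 13)/(2·13), giving z² − 13z − 13·16·15 ≤ 0 and hence z ≤ (1/2)[13 + √(169 + 4·3120)] = (1/2)[13 + √12649] ≈ (1/2)(13 + 112.4678) = 62.7339.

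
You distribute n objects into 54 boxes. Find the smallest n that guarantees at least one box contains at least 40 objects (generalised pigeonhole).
n = (40 − 1)·54 + 1 = 2107

By the generalised pigeonhole principle, to guarantee some box contains ≥ r objects we need more than (r − 1) · k objects total. Threshold: n = (r − 1) · k + 1. With r = 40 and k = 54: n = 39 · 54 + 1 = 2106 + 1 = 2107. For n = 2106 = 39 · 54, we can put exactly 39 objects in every box, avoiding 40 in any single one — so 2107 is tight.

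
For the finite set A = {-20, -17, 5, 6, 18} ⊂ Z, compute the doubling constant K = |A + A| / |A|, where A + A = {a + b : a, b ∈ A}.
K = |A + A| / |A| = 15/5 = 3

Enumerate A + A = {a + b : a, b ∈ A}. With |A| = 5, there are |A|^2 = 25 ordered sum pairs; collecting distinct values, A + A = {-40, -37, -34, -15, -14, -12, -11, -2, 1, 10, 11, 12, 23, 24, 36}, so |A + A| = 15. Thus K = 15/5 = 3. For comparison, the minimum possible |A + A| over all 5-element sets is 2·5 − 1 = 9 (so min K = 9/5), attained only by arithmetic progressions.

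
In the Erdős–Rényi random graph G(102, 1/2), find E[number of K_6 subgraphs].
E[# K_6] = C(102, 6) · (1/2)^C(6, 2) = 1346548665 / 2^15 ≈ 41093.404083

For each 6-subset S of vertices (there are C(102, 6) = 1346548665 such S), let X_S = 1 if S induces a K_6 (all C(6, 2) = 15 edges present). Then P(X_S = 1) = (1/2)^15 = 1/32768. By linearity of expectation, E[# K_6] = C(102, 6) · (1/2)^15 = 1346548665 / 32768 ≈ 41093.404083.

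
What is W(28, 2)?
W(28, 2) = 28 + 1 = 29

A 2-term AP is any pair of integers, so a monochromatic 2-AP exists iff some colour is used at least twice. With 28 colours, the colouring i ↦ i on {1, ..., 28} uses each colour once, avoiding any monochromatic pair, so W(28, 2) > 28. For {1, ..., 29}, pigeonhole forces two integers of the same colour, which form a monochromatic 2-AP. Hence W(28, 2) = 29.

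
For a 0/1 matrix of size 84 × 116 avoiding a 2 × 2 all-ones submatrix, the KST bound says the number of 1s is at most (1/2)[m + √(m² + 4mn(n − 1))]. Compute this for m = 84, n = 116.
z(84, 116; 2, 2) ≤ (1/2)[84 + √(84² + 4·84·116·115)] = (1/2)[84 + √4489296] = 1101.3979

Kővári–Sós–Turán: let r_1, ..., r_84 be the row sums and z = Σ r_i the total number of 1s. Each pair of columns can share at most one row with both entries 1 (else a 2×2 all-ones block appears), so Σ_i C(r_i, 2) ≤ C(116, 2) = 6670. By convexity Σ_i C(r_i, 2) ≥ 84·C(z/84, 2) = z(z − 84)/(2·84), giving z² − 84z − 84·116·115 ≤ 0 and hence z ≤ (1/2)[84 + √(7056 + 4·1120560)] = (1/2)[84 + √4489296] ≈ (1/2)(84 + 2118.7959) = 1101.3979.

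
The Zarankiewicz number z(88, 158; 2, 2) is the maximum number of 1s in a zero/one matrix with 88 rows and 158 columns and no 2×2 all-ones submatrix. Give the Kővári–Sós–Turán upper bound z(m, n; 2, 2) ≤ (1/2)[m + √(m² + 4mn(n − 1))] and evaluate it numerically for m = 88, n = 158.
z(88, 158; 2, 2) ≤ (1/2)[88 + √(88² + 4·88·158·157)] = (1/2)[88 + √8739456] = 1522.1285

Kővári–Sós–Turán: let r_1, ..., r_88 be the row sums and z = Σ r_i the total number of 1s. Each pair of columns can share at most one row with both entries 1 (else a 2×2 all-ones block appears), so Σ_i C(r_i, 2) ≤ C(158, 2) = 12403. By convexity Σ_i C(r_i, 2) ≥ 88·C(z/88, 2) = z(z − 88)/(2·88), giving z² − 88z − 88·158·157 ≤ 0 and hence z ≤ (1/2)[88 + √(7744 + 4·2182928)] = (1/2)[88 + √8739456] ≈ (1/2)(88 + 2956.2571) = 1522.1285.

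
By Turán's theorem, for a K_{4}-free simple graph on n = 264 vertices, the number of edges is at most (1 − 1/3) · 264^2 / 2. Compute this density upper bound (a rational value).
Turán density bound = (2/3) · 264^2/2 = 23232

Turán's theorem: ex(n, K_{r+1}) is achieved by the complete r-partite Turán graph T(n, r) with parts as balanced as possible, and is at most (1 − 1/r) · n^2/2. For r = 3, n = 264: the density bound is (2/3) · 69696/2 = 23232. Since 3 ∣ 264, the Turán graph T(264, 3) has parts of equal size 88, and its edge count e(T(264, 3)) = 23232 attains the density bound exactly.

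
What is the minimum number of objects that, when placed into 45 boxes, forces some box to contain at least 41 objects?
n = (41 − 1)·45 + 1 = 1801

By the generalised pigeonhole principle, to guarantee some box contains ≥ r objects we need more than (r − 1) · k objects total. Threshold: n = (r − 1) · k + 1. With r = 41 and k = 45: n = 40 · 45 + 1 = 1800 + 1 = 1801. For n = 1800 = 40 · 45, we can put exactly 40 objects in every box, avoiding 41 in any single one — so 1801 is tight.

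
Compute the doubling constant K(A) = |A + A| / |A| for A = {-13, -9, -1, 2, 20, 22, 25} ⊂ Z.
K = |A + A| / |A| = 27/7

Enumerate A + A = {a + b : a, b ∈ A}. With |A| = 7, there are |A|^2 = 49 ordered sum pairs; collecting distinct values, A + A = {-26, -22, -18, -14, -11, -10, -7, -2, 1, 4, 7, 9, 11, 12, 13, 16, 19, 21, 22, 24, 27, 40, 42, 44, 45, 47, 50}, so |A + A| = 27. Thus K = 27/7. For comparison, the minimum possible |A + A| over all 7-element sets is 2·7 − 1 = 13 (so min K = 13/7), attained only by arithmetic progressions.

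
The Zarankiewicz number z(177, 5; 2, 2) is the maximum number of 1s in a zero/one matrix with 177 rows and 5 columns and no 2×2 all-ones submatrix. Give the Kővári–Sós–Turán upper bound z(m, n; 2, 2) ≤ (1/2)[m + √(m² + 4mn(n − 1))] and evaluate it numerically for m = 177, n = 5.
z(177, 5; 2, 2) ≤ (1/2)[177 + √(177² + 4·177·5·4)] = (1/2)[177 + √45489] = 195.1408

Kővári–Sós–Turán: let r_1, ..., r_177 be the row sums and z = Σ r_i the total number of 1s. Each pair of columns can share at most one row with both entries 1 (else a 2×2 all-ones block appears), so Σ_i C(r_i, 2) ≤ C(5, 2) = 10. By convexity Σ_i C(r_i, 2) ≥ 177·C(z/177, 2) = z(z − 177)/(2·177), giving z² − 177z − 177·5·4 ≤ 0 and hence z ≤ (1/2)[177 + √(31329 + 4·3540)] = (1/2)[177 + √45489] ≈ (1/2)(177 + 213.2815) = 195.1408.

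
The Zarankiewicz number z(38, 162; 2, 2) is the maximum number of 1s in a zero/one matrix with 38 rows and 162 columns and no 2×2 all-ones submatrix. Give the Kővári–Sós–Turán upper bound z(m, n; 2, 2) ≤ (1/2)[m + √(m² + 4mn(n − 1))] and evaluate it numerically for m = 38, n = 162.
z(38, 162; 2, 2) ≤ (1/2)[38 + √(38² + 4·38·162·161)] = (1/2)[38 + √3965908] = 1014.7294

Kővári–Sós–Turán: let r_1, ..., r_38 be the row sums and z = Σ r_i the total number of 1s. Each pair of columns can share at most one row with both entries 1 (else a 2×2 all-ones block appears), so Σ_i C(r_i, 2) ≤ C(162, 2) = 13041. By convexity Σ_i C(r_i, 2) ≥ 38·C(z/38, 2) = z(z − 38)/(2·38), giving z² − 38z − 38·162·161 ≤ 0 and hence z ≤ (1/2)[38 + √(1444 + 4·991116)] = (1/2)[38 + √3965908] ≈ (1/2)(38 + 1991.4588) = 1014.7294.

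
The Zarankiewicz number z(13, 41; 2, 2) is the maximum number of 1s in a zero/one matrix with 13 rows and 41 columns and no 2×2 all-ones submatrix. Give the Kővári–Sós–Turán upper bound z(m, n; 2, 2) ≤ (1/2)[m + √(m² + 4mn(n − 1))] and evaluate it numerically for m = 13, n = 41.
z(13, 41; 2, 2) ≤ (1/2)[13 + √(13² + 4·13·41·40)] = (1/2)[13 + √85449] = 152.6583

Kővári–Sós–Turán: let r_1, ..., r_13 be the row sums and z = Σ r_i the total number of 1s. Each pair of columns can share at most one row with both entries 1 (else a 2×2 all-ones block appears), so Σ_i C(r_i, 2) ≤ C(41, 2) = 820. By convexity Σ_i C(r_i, 2) ≥ 13·C(z/13, 2) = z(z − 13)/(2·13), giving z² − 13z − 13·41·40 ≤ 0 and hence z ≤ (1/2)[13 + √(169 + 4·21320)] = (1/2)[13 + √85449] ≈ (1/2)(13 + 292.3166) = 152.6583.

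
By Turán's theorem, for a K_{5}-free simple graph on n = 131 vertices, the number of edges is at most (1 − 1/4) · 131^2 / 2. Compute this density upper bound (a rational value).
Turán density bound = (3/4) · 131^2/2 = 51483/8 ≈ 6435.375

Turán's theorem: ex(n, K_{r+1}) is achieved by the complete r-partite Turán graph T(n, r) with parts as balanced as possible, and is at most (1 − 1/r) · n^2/2. For r = 4, n = 131: the density bound is (3/4) · 17161/2 = 51483/8 ≈ 6435.375. The integer-valued extremum is e(T(131, 4)) = 6435, which is strictly less than the density bound 51483/8 since 4 ∤ 131 (the parts of T(131, 4) cannot all be equal).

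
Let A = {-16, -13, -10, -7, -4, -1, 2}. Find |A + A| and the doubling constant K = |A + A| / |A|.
K = |A + A| / |A| = 13/7

Enumerate A + A = {a + b : a, b ∈ A}. With |A| = 7, there are |A|^2 = 49 ordered sum pairs; collecting distinct values, A + A = {-32, -29, -26, -23, -20, -17, -14, -11, -8, -5, -2, 1, 4}, so |A + A| = 13. Thus K = 13/7. Here |A + A| = 2|A| − 1 = 13, the minimum possible — so K = 13/7 is minimal, which holds iff A is an arithmetic progression.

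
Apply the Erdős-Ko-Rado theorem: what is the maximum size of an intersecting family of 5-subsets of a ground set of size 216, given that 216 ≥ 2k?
max |F| = C(215, 4) = 86567815

The Erdős-Ko-Rado theorem states: for n ≥ 2k, an intersecting family of k-subsets of an n-element set has size at most C(n − 1, k − 1), with equality for 'star' families {A ⊆ [n] : |A| = k, i ∈ A} (fix an element i). For n = 216, k = 5: C(215, 4) = 86567815.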